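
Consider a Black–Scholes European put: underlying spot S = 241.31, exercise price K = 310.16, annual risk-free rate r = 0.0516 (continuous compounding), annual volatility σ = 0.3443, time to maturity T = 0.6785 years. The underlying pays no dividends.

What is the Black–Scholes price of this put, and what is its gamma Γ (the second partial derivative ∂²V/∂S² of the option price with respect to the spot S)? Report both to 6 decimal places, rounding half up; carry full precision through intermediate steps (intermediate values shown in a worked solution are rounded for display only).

price = 67.923261
Γ = 0.004811

σ√T = 0.3443·√0.6785 = 0.283604
d₁ = (ln(S/K) + (r+σ²/2)T) / (σ√T) = (ln(241.31/310.16) + (0.0516+0.3443²/2)·0.6785) / 0.283604 = (-0.251006 + 0.075226) / 0.283604 = -0.619808
d₂ = d₁ − σ√T = -0.619808 − 0.283604 = -0.903411
e^{−rT} = e^{−0.0516·0.6785} = 0.965595
N(−d₁) = 0.732308,  N(−d₂) = 0.816846
Put price V = K·e^{−rT}·N(−d₂) − S·N(−d₁) = 244.636446 − 176.713184 = 67.923261
φ(d₁) = (1/√(2π))·e^{−d₁²/2} = 0.329223
Γ = φ(d₁) / (S·σ·√T) = 0.004811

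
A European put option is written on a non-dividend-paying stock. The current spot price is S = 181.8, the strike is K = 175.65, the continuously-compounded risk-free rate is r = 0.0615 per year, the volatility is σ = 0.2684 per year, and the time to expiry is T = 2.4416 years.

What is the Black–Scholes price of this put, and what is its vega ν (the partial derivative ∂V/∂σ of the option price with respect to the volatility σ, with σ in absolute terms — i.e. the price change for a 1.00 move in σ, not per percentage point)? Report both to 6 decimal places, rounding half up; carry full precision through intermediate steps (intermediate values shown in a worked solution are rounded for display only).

σ√T = 0.2684·√2.4416 = 0.419392
d₁ = (ln(S/K) + (r+σ²/2)T) / (σ√T) = (ln(181.8/175.65) + (0.0615+0.2684²/2)·2.4416) / 0.419392 = (0.034414 + 0.238103) / 0.419392 = 0.649791
d₂ = d₁ − σ√T = 0.649791 − 0.419392 = 0.230399
e^{−rT} = e^{−0.0615·2.4416} = 0.860572
N(−d₁) = 0.257914,  N(−d₂) = 0.408891
Put price V = K·e^{−rT}·N(−d₂) − S·N(−d₁) = 61.807687 − 46.888701 = 14.918986
φ(d₁) = (1/√(2π))·e^{−d₁²/2} = 0.323016
ν = S·φ(d₁)·√T = 91.760444

price = 14.918986
ν = 91.760444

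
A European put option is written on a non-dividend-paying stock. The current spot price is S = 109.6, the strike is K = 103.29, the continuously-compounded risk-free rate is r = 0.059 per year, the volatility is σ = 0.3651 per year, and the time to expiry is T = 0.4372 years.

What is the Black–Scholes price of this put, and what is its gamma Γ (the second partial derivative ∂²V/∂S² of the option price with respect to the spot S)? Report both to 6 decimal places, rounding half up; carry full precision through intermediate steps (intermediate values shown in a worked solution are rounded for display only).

σ√T = 0.3651·√0.4372 = 0.241408
d₁ = (ln(S/K) + (r+σ²/2)T) / (σ√T) = (ln(109.6/103.29) + (0.059+0.3651²/2)·0.4372) / 0.241408 = (0.059297 + 0.054934) / 0.241408 = 0.473184
d₂ = d₁ − σ√T = 0.473184 − 0.241408 = 0.231776
e^{−rT} = e^{−0.059·0.4372} = 0.974535
N(−d₁) = 0.318041,  N(−d₂) = 0.408356
Put price V = K·e^{−rT}·N(−d₂) − S·N(−d₁) = 41.104994 − 34.857275 = 6.247719
φ(d₁) = (1/√(2π))·e^{−d₁²/2} = 0.356689
Γ = φ(d₁) / (S·σ·√T) = 0.013481

price = 6.247719
Γ = 0.013481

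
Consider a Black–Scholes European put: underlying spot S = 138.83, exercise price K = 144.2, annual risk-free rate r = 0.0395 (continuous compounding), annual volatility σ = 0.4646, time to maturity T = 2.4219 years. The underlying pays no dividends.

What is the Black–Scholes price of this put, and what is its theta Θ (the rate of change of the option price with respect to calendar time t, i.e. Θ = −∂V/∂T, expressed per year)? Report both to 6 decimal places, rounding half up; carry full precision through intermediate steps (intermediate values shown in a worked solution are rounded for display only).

price = 34.314150
Θ = -4.337900

σ√T = 0.4646·√2.4219 = 0.723032
d₁ = (ln(S/K) + (r+σ²/2)T) / (σ√T) = (ln(138.83/144.2) + (0.0395+0.4646²/2)·2.4219) / 0.723032 = (-0.037951 + 0.357052) / 0.723032 = 0.441338
d₂ = d₁ − σ√T = 0.441338 − 0.723032 = -0.281694
e^{−rT} = e^{−0.0395·2.4219} = 0.908768
N(−d₁) = 0.329484,  N(−d₂) = 0.610911
Put price V = K·e^{−rT}·N(−d₂) − S·N(−d₁) = 80.056434 − 45.742284 = 34.314150
φ(d₁) = (1/√(2π))·e^{−d₁²/2} = 0.361921
Θ = −S·φ(d₁)·σ/(2√T) + r·K·e^{−rT}·N(−d₂) = −7.500129 + 3.162229 = -4.337900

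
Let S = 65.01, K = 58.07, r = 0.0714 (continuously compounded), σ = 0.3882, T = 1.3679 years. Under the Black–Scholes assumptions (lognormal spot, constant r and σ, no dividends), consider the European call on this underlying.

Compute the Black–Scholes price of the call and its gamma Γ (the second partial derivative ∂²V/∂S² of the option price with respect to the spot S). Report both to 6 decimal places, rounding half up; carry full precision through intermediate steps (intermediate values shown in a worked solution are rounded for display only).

σ√T = 0.3882·√1.3679 = 0.454028
d₁ = (ln(S/K) + (r+σ²/2)T) / (σ√T) = (ln(65.01/58.07) + (0.0714+0.3882²/2)·1.3679) / 0.454028 = (0.112892 + 0.200739) / 0.454028 = 0.690774
d₂ = d₁ − σ√T = 0.690774 − 0.454028 = 0.236746
e^{−rT} = e^{−0.0714·1.3679} = 0.906950
N(d₁) = 0.755146,  N(d₂) = 0.593573
Call price V = S·N(d₁) − K·e^{−rT}·N(d₂) = 49.092053 − 31.261461 = 17.830592
φ(d₁) = (1/√(2π))·e^{−d₁²/2} = 0.314264
Γ = φ(d₁) / (S·σ·√T) = 0.010647

price = 17.830592
Γ = 0.010647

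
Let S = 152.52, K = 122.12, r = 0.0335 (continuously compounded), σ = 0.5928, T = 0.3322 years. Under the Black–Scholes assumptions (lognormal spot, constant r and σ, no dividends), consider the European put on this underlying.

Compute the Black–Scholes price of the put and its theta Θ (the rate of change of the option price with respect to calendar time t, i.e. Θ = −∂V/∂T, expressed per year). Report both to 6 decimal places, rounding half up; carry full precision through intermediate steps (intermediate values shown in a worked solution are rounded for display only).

σ√T = 0.5928·√0.3322 = 0.341671
d₁ = (ln(S/K) + (r+σ²/2)T) / (σ√T) = (ln(152.52/122.12) + (0.0335+0.5928²/2)·0.3322) / 0.341671 = (0.222292 + 0.069498) / 0.341671 = 0.854008
d₂ = d₁ − σ√T = 0.854008 − 0.341671 = 0.512337
e^{−rT} = e^{−0.0335·0.3322} = 0.988933
N(−d₁) = 0.196550,  N(−d₂) = 0.304207
Put price V = K·e^{−rT}·N(−d₂) − S·N(−d₁) = 36.738680 − 29.977839 = 6.760841
φ(d₁) = (1/√(2π))·e^{−d₁²/2} = 0.277037
Θ = −S·φ(d₁)·σ/(2√T) + r·K·e^{−rT}·N(−d₂) = −21.729175 + 1.230746 = -20.498429

price = 6.760841
Θ = -20.498429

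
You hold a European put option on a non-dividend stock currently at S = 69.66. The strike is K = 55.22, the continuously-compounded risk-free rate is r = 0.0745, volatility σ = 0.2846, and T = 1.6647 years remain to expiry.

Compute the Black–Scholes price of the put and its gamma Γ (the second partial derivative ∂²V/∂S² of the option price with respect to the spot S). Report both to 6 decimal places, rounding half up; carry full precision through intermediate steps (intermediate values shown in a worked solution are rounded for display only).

σ√T = 0.2846·√1.6647 = 0.367200
d₁ = (ln(S/K) + (r+σ²/2)T) / (σ√T) = (ln(69.66/55.22) + (0.0745+0.2846²/2)·1.6647) / 0.367200 = (0.232301 + 0.191438) / 0.367200 = 1.153973
d₂ = d₁ − σ√T = 1.153973 − 0.367200 = 0.786773
e^{−rT} = e^{−0.0745·1.6647} = 0.883362
N(−d₁) = 0.124256,  N(−d₂) = 0.215707
Put price V = K·e^{−rT}·N(−d₂) − S·N(−d₁) = 10.522043 − 8.655643 = 1.866401
φ(d₁) = (1/√(2π))·e^{−d₁²/2} = 0.204996
Γ = φ(d₁) / (S·σ·√T) = 0.008014

price = 1.866401
Γ = 0.008014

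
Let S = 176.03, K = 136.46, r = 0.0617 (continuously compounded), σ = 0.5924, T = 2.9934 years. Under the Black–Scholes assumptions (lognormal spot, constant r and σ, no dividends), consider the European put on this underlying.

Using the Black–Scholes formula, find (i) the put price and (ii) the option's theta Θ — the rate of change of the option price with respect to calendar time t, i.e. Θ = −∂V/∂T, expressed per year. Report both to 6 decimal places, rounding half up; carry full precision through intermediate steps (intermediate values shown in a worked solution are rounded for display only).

price = 30.002912
Θ = -3.987422

σ√T = 0.5924·√2.9934 = 1.024938
d₁ = (ln(S/K) + (r+σ²/2)T) / (σ√T) = (ln(176.03/136.46) + (0.0617+0.5924²/2)·2.9934) / 1.024938 = (0.254623 + 0.709941) / 1.024938 = 0.941096
d₂ = d₁ − σ√T = 0.941096 − 1.024938 = -0.083842
e^{−rT} = e^{−0.0617·2.9934} = 0.831360
N(−d₁) = 0.173328,  N(−d₂) = 0.533409
Put price V = K·e^{−rT}·N(−d₂) − S·N(−d₁) = 60.513830 − 30.510918 = 30.002912
φ(d₁) = (1/√(2π))·e^{−d₁²/2} = 0.256207
Θ = −S·φ(d₁)·σ/(2√T) + r·K·e^{−rT}·N(−d₂) = −7.721126 + 3.733703 = -3.987422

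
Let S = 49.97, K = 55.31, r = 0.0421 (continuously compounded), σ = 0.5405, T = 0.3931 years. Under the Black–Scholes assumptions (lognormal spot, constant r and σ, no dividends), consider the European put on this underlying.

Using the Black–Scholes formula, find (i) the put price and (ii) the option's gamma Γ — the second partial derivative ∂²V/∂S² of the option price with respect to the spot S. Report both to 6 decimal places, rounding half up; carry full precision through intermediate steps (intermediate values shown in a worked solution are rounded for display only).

price = 9.455093
Γ = 0.023481

σ√T = 0.5405·√0.3931 = 0.338881
d₁ = (ln(S/K) + (r+σ²/2)T) / (σ√T) = (ln(49.97/55.31) + (0.0421+0.5405²/2)·0.3931) / 0.338881 = (-0.101531 + 0.073970) / 0.338881 = -0.081330
d₂ = d₁ − σ√T = -0.081330 − 0.338881 = -0.420211
e^{−rT} = e^{−0.0421·0.3931} = 0.983587
N(−d₁) = 0.532410,  N(−d₂) = 0.662834
Put price V = K·e^{−rT}·N(−d₂) − S·N(−d₁) = 36.059634 − 26.604542 = 9.455093
φ(d₁) = (1/√(2π))·e^{−d₁²/2} = 0.397625
Γ = φ(d₁) / (S·σ·√T) = 0.023481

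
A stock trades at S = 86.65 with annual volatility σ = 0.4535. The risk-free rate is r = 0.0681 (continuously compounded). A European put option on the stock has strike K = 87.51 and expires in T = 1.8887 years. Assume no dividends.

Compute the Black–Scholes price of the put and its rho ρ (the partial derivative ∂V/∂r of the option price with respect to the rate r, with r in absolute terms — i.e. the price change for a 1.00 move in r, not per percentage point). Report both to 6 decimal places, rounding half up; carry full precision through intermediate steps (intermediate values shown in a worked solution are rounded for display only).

σ√T = 0.4535·√1.8887 = 0.623245
d₁ = (ln(S/K) + (r+σ²/2)T) / (σ√T) = (ln(86.65/87.51) + (0.0681+0.4535²/2)·1.8887) / 0.623245 = (-0.009876 + 0.322838) / 0.623245 = 0.502149
d₂ = d₁ − σ√T = 0.502149 − 0.623245 = -0.121096
e^{−rT} = e^{−0.0681·1.8887} = 0.879308
N(−d₁) = 0.307782,  N(−d₂) = 0.548193
Put price V = K·e^{−rT}·N(−d₂) − S·N(−d₁) = 42.182445 − 26.669268 = 15.513176
ρ = −K·T·e^{−rT}·N(−d₂) = -79.669983

price = 15.513176
ρ = -79.669983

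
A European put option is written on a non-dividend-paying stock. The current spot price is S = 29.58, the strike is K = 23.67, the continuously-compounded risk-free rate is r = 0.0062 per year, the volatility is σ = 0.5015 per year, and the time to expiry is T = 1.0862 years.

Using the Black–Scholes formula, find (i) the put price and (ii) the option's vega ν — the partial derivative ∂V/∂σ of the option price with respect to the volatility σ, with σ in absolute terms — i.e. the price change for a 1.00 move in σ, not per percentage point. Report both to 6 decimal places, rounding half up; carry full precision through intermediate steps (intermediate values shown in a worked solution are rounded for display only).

σ√T = 0.5015·√1.0862 = 0.522668
d₁ = (ln(S/K) + (r+σ²/2)T) / (σ√T) = (ln(29.58/23.67) + (0.0062+0.5015²/2)·1.0862) / 0.522668 = (0.222890 + 0.143325) / 0.522668 = 0.700665
d₂ = d₁ − σ√T = 0.700665 − 0.522668 = 0.177998
e^{−rT} = e^{−0.0062·1.0862} = 0.993288
N(−d₁) = 0.241756,  N(−d₂) = 0.429362
Put price V = K·e^{−rT}·N(−d₂) − S·N(−d₁) = 10.094797 − 7.151140 = 2.943657
φ(d₁) = (1/√(2π))·e^{−d₁²/2} = 0.312108
ν = S·φ(d₁)·√T = 9.621850

price = 2.943657
ν = 9.621850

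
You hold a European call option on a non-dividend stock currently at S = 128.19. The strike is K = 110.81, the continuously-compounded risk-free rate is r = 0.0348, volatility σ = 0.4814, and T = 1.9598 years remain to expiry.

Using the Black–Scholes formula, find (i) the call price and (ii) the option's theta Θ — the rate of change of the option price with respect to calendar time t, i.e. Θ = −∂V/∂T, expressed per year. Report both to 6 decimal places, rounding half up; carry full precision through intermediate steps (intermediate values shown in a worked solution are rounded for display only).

σ√T = 0.4814·√1.9598 = 0.673926
d₁ = (ln(S/K) + (r+σ²/2)T) / (σ√T) = (ln(128.19/110.81) + (0.0348+0.4814²/2)·1.9598) / 0.673926 = (0.145697 + 0.295289) / 0.673926 = 0.654353
d₂ = d₁ − σ√T = 0.654353 − 0.673926 = -0.019572
e^{−rT} = e^{−0.0348·1.9598} = 0.934073
N(d₁) = 0.743558,  N(d₂) = 0.492192
Call price V = S·N(d₁) − K·e^{−rT}·N(d₂) = 95.316685 − 50.944159 = 44.372525
φ(d₁) = (1/√(2π))·e^{−d₁²/2} = 0.322057
Θ = −S·φ(d₁)·σ/(2√T) − r·K·e^{−rT}·N(d₂) = −7.098339 − 1.772857 = -8.871195

price = 44.372525
Θ = -8.871195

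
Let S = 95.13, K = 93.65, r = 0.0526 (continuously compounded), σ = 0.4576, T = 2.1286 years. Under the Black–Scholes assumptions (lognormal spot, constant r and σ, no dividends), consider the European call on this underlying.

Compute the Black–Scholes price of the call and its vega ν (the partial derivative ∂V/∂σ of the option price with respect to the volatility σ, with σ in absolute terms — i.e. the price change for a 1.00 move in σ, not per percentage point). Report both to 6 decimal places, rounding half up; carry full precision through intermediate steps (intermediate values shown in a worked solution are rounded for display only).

price = 29.493810
ν = 48.241678

σ√T = 0.4576·√2.1286 = 0.667626
d₁ = (ln(S/K) + (r+σ²/2)T) / (σ√T) = (ln(95.13/93.65) + (0.0526+0.4576²/2)·2.1286) / 0.667626 = (0.015680 + 0.334826) / 0.667626 = 0.525004
d₂ = d₁ − σ√T = 0.525004 − 0.667626 = -0.142621
e^{−rT} = e^{−0.0526·2.1286} = 0.894076
N(d₁) = 0.700210,  N(d₂) = 0.443295
Call price V = S·N(d₁) − K·e^{−rT}·N(d₂) = 66.610967 − 37.117157 = 29.493810
φ(d₁) = (1/√(2π))·e^{−d₁²/2} = 0.347582
ν = S·φ(d₁)·√T = 48.241678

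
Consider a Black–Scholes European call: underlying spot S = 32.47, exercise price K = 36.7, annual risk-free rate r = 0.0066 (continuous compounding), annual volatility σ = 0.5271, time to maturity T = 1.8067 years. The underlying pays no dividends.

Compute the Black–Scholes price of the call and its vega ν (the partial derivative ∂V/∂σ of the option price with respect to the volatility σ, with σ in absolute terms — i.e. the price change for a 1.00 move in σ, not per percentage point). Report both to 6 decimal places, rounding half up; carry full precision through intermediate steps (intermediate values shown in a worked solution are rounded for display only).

price = 7.727683
ν = 17.072708

σ√T = 0.5271·√1.8067 = 0.708494
d₁ = (ln(S/K) + (r+σ²/2)T) / (σ√T) = (ln(32.47/36.7) + (0.0066+0.5271²/2)·1.8067) / 0.708494 = (-0.122460 + 0.262906) / 0.708494 = 0.198231
d₂ = d₁ − σ√T = 0.198231 − 0.708494 = -0.510262
e^{−rT} = e^{−0.0066·1.8067} = 0.988147
N(d₁) = 0.578568,  N(d₂) = 0.304934
Call price V = S·N(d₁) − K·e^{−rT}·N(d₂) = 18.786104 − 11.058420 = 7.727683
φ(d₁) = (1/√(2π))·e^{−d₁²/2} = 0.391180
ν = S·φ(d₁)·√T = 17.072708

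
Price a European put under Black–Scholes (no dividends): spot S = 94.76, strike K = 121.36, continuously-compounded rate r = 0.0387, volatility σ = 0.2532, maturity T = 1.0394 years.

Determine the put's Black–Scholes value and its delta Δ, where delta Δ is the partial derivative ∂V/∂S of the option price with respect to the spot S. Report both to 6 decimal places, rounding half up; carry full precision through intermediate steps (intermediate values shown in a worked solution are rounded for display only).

σ√T = 0.2532·√1.0394 = 0.258140
d₁ = (ln(S/K) + (r+σ²/2)T) / (σ√T) = (ln(94.76/121.36) + (0.0387+0.2532²/2)·1.0394) / 0.258140 = (-0.247414 + 0.073543) / 0.258140 = -0.673554
d₂ = d₁ − σ√T = -0.673554 − 0.258140 = -0.931694
e^{−rT} = e^{−0.0387·1.0394} = 0.960573
N(−d₁) = 0.749702,  N(−d₂) = 0.824253
Put price V = K·e^{−rT}·N(−d₂) − S·N(−d₁) = 96.087408 − 71.041808 = 25.045600
Δ = −N(−d₁) = -0.749702

price = 25.045600
Δ = -0.749702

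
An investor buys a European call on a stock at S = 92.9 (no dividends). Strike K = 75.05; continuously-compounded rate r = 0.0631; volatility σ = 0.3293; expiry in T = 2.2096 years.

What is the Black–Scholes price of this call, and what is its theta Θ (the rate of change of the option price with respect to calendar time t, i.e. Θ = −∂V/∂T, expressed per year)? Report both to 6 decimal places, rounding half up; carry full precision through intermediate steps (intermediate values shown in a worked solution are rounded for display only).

σ√T = 0.3293·√2.2096 = 0.489495
d₁ = (ln(S/K) + (r+σ²/2)T) / (σ√T) = (ln(92.9/75.05) + (0.0631+0.3293²/2)·2.2096) / 0.489495 = (0.213369 + 0.259229) / 0.489495 = 0.965479
d₂ = d₁ − σ√T = 0.965479 − 0.489495 = 0.475984
e^{−rT} = e^{−0.0631·2.2096} = 0.869858
N(d₁) = 0.832848,  N(d₂) = 0.682957
Call price V = S·N(d₁) − K·e^{−rT}·N(d₂) = 77.371546 − 44.585364 = 32.786182
φ(d₁) = (1/√(2π))·e^{−d₁²/2} = 0.250320
Θ = −S·φ(d₁)·σ/(2√T) − r·K·e^{−rT}·N(d₂) = −2.575827 − 2.813336 = -5.389164

price = 32.786182
Θ = -5.389164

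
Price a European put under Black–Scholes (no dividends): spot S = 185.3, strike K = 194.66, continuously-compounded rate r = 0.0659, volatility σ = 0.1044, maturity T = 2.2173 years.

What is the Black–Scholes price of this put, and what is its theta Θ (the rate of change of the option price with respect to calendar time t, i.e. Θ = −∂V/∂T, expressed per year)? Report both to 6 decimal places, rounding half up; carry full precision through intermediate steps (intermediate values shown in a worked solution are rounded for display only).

price = 4.451541
Θ = 1.218083

σ√T = 0.1044·√2.2173 = 0.155458
d₁ = (ln(S/K) + (r+σ²/2)T) / (σ√T) = (ln(185.3/194.66) + (0.0659+0.1044²/2)·2.2173) / 0.155458 = (-0.049278 + 0.158204) / 0.155458 = 0.700674
d₂ = d₁ − σ√T = 0.700674 − 0.155458 = 0.545216
e^{−rT} = e^{−0.0659·2.2173} = 0.864054
N(−d₁) = 0.241753,  N(−d₂) = 0.292802
Put price V = K·e^{−rT}·N(−d₂) − S·N(−d₁) = 49.248402 − 44.796861 = 4.451541
φ(d₁) = (1/√(2π))·e^{−d₁²/2} = 0.312107
Θ = −S·φ(d₁)·σ/(2√T) + r·K·e^{−rT}·N(−d₂) = −2.027386 + 3.245470 = 1.218083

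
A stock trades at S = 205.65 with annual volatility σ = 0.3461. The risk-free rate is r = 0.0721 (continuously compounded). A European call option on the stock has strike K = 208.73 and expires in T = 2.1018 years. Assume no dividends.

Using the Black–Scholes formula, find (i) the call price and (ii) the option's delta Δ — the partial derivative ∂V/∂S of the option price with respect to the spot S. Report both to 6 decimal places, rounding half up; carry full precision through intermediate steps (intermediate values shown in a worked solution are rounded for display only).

σ√T = 0.3461·√2.1018 = 0.501761
d₁ = (ln(S/K) + (r+σ²/2)T) / (σ√T) = (ln(205.65/208.73) + (0.0721+0.3461²/2)·2.1018) / 0.501761 = (-0.014866 + 0.277422) / 0.501761 = 0.523269
d₂ = d₁ − σ√T = 0.523269 − 0.501761 = 0.021508
e^{−rT} = e^{−0.0721·2.1018} = 0.859384
N(d₁) = 0.699606,  N(d₂) = 0.508580
Call price V = S·N(d₁) − K·e^{−rT}·N(d₂) = 143.874068 − 91.228581 = 52.645487
Δ = N(d₁) = 0.699606

price = 52.645487
Δ = 0.699606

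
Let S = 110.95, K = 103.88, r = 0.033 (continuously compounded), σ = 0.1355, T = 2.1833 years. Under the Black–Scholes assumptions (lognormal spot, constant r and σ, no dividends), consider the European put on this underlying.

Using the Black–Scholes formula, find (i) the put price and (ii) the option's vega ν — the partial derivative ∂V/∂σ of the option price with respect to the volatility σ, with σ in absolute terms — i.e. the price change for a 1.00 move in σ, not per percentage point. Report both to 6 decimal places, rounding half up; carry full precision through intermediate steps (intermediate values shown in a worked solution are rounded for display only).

price = 3.010946
ν = 47.915280

σ√T = 0.1355·√2.1833 = 0.200215
d₁ = (ln(S/K) + (r+σ²/2)T) / (σ√T) = (ln(110.95/103.88) + (0.033+0.1355²/2)·2.1833) / 0.200215 = (0.065843 + 0.092092) / 0.200215 = 0.788829
d₂ = d₁ − σ√T = 0.788829 − 0.200215 = 0.588614
e^{−rT} = e^{−0.033·2.1833} = 0.930485
N(−d₁) = 0.215106,  N(−d₂) = 0.278060
Put price V = K·e^{−rT}·N(−d₂) − S·N(−d₁) = 26.876962 − 23.866016 = 3.010946
φ(d₁) = (1/√(2π))·e^{−d₁²/2} = 0.292274
ν = S·φ(d₁)·√T = 47.915280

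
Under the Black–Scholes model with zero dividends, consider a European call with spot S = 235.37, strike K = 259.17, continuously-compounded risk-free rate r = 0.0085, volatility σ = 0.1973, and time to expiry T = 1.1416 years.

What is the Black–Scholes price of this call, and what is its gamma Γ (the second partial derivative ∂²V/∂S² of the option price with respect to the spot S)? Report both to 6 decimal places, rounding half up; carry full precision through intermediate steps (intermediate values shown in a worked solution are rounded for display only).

σ√T = 0.1973·√1.1416 = 0.210807
d₁ = (ln(S/K) + (r+σ²/2)T) / (σ√T) = (ln(235.37/259.17) + (0.0085+0.1973²/2)·1.1416) / 0.210807 = (-0.096325 + 0.031923) / 0.210807 = -0.305504
d₂ = d₁ − σ√T = -0.305504 − 0.210807 = -0.516310
e^{−rT} = e^{−0.0085·1.1416} = 0.990343
N(d₁) = 0.379991,  N(d₂) = 0.302819
Call price V = S·N(d₁) − K·e^{−rT}·N(d₂) = 89.438547 − 77.723697 = 11.714850
φ(d₁) = (1/√(2π))·e^{−d₁²/2} = 0.380753
Γ = φ(d₁) / (S·σ·√T) = 0.007674

price = 11.714850
Γ = 0.007674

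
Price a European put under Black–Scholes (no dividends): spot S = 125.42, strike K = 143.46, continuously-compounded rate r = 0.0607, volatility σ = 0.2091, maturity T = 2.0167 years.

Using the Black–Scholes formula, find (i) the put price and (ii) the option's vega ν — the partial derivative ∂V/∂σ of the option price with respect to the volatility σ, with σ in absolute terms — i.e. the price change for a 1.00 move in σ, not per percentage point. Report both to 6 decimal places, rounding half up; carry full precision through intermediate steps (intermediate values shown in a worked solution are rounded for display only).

price = 15.659905
ν = 70.641162

σ√T = 0.2091·√2.0167 = 0.296944
d₁ = (ln(S/K) + (r+σ²/2)T) / (σ√T) = (ln(125.42/143.46) + (0.0607+0.2091²/2)·2.0167) / 0.296944 = (-0.134388 + 0.166502) / 0.296944 = 0.108146
d₂ = d₁ − σ√T = 0.108146 − 0.296944 = -0.188798
e^{−rT} = e^{−0.0607·2.0167} = 0.884782
N(−d₁) = 0.456940,  N(−d₂) = 0.574874
Put price V = K·e^{−rT}·N(−d₂) − S·N(−d₁) = 72.969292 − 57.309386 = 15.659905
φ(d₁) = (1/√(2π))·e^{−d₁²/2} = 0.396616
ν = S·φ(d₁)·√T = 70.641162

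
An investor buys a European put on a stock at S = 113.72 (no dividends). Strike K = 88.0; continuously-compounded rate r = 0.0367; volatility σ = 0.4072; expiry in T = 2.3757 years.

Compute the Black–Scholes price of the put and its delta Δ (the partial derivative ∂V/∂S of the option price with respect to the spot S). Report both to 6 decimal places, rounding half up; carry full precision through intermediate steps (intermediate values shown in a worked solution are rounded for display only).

price = 10.752894
Δ = -0.194548

σ√T = 0.4072·√2.3757 = 0.627630
d₁ = (ln(S/K) + (r+σ²/2)T) / (σ√T) = (ln(113.72/88.0) + (0.0367+0.4072²/2)·2.3757) / 0.627630 = (0.256402 + 0.284148) / 0.627630 = 0.861256
d₂ = d₁ − σ√T = 0.861256 − 0.627630 = 0.233627
e^{−rT} = e^{−0.0367·2.3757} = 0.916505
N(−d₁) = 0.194548,  N(−d₂) = 0.407637
Put price V = K·e^{−rT}·N(−d₂) − S·N(−d₁) = 32.876937 − 22.124044 = 10.752894
Δ = −N(−d₁) = -0.194548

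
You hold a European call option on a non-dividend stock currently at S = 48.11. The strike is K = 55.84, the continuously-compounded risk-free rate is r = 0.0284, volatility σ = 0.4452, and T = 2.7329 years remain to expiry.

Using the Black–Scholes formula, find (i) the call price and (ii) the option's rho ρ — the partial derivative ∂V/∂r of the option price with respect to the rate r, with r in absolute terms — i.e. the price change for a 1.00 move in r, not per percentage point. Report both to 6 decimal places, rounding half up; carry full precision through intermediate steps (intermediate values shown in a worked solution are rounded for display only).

price = 12.608747
ρ = 45.323924

σ√T = 0.4452·√2.7329 = 0.735982
d₁ = (ln(S/K) + (r+σ²/2)T) / (σ√T) = (ln(48.11/55.84) + (0.0284+0.4452²/2)·2.7329) / 0.735982 = (-0.149000 + 0.348449) / 0.735982 = 0.270997
d₂ = d₁ − σ√T = 0.270997 − 0.735982 = -0.464985
e^{−rT} = e^{−0.0284·2.7329} = 0.925321
N(d₁) = 0.606803,  N(d₂) = 0.320971
Call price V = S·N(d₁) − K·e^{−rT}·N(d₂) = 29.193300 − 16.584553 = 12.608747
ρ = K·T·e^{−rT}·N(d₂) = 45.323924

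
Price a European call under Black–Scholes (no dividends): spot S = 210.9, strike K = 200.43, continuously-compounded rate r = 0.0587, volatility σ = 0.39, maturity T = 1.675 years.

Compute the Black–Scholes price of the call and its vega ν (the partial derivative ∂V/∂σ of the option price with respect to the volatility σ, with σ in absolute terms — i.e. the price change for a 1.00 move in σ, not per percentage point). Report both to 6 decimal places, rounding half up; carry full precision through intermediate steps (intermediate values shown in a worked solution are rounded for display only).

price = 55.385355
ν = 93.707007

σ√T = 0.39·√1.675 = 0.504745
d₁ = (ln(S/K) + (r+σ²/2)T) / (σ√T) = (ln(210.9/200.43) + (0.0587+0.39²/2)·1.675) / 0.504745 = (0.050919 + 0.225706) / 0.504745 = 0.548050
d₂ = d₁ − σ√T = 0.548050 − 0.504745 = 0.043305
e^{−rT} = e^{−0.0587·1.675} = 0.906357
N(d₁) = 0.708171,  N(d₂) = 0.517271
Call price V = S·N(d₁) − K·e^{−rT}·N(d₂) = 149.353279 − 93.967924 = 55.385355
φ(d₁) = (1/√(2π))·e^{−d₁²/2} = 0.343311
ν = S·φ(d₁)·√T = 93.707007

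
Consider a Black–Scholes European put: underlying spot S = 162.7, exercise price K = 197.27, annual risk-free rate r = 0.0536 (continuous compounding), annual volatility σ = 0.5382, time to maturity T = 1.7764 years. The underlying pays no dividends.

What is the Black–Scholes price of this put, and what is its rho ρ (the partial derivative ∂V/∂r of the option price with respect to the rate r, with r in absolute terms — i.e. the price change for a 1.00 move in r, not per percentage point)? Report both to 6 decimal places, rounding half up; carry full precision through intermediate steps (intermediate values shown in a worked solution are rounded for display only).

σ√T = 0.5382·√1.7764 = 0.717322
d₁ = (ln(S/K) + (r+σ²/2)T) / (σ√T) = (ln(162.7/197.27) + (0.0536+0.5382²/2)·1.7764) / 0.717322 = (-0.192665 + 0.352490) / 0.717322 = 0.222808
d₂ = d₁ − σ√T = 0.222808 − 0.717322 = -0.494514
e^{−rT} = e^{−0.0536·1.7764} = 0.909177
N(−d₁) = 0.411842,  N(−d₂) = 0.689528
Put price V = K·e^{−rT}·N(−d₂) − S·N(−d₁) = 123.669272 − 67.006771 = 56.662501
ρ = −K·T·e^{−rT}·N(−d₂) = -219.686095

price = 56.662501
ρ = -219.686095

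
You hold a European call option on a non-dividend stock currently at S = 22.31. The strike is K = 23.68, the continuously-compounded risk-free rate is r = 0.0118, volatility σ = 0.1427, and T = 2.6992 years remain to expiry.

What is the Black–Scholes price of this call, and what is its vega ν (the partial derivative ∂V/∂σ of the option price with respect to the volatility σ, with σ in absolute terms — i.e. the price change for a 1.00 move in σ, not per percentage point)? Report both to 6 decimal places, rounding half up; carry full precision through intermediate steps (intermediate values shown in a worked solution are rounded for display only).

σ√T = 0.1427·√2.6992 = 0.234445
d₁ = (ln(S/K) + (r+σ²/2)T) / (σ√T) = (ln(22.31/23.68) + (0.0118+0.1427²/2)·2.6992) / 0.234445 = (-0.059596 + 0.059333) / 0.234445 = -0.001122
d₂ = d₁ − σ√T = -0.001122 − 0.234445 = -0.235567
e^{−rT} = e^{−0.0118·2.6992} = 0.968651
N(d₁) = 0.499553,  N(d₂) = 0.406884
Call price V = S·N(d₁) − K·e^{−rT}·N(d₂) = 11.145018 − 9.332977 = 1.812040
φ(d₁) = (1/√(2π))·e^{−d₁²/2} = 0.398942
ν = S·φ(d₁)·√T = 14.622677

price = 1.812040
ν = 14.622677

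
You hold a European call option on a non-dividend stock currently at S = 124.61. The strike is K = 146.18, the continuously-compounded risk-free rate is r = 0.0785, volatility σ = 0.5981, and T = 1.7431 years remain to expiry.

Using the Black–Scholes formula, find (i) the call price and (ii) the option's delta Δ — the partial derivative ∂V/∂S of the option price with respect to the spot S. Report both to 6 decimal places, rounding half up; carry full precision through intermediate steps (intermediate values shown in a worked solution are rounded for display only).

price = 37.277669
Δ = 0.642792

σ√T = 0.5981·√1.7431 = 0.789651
d₁ = (ln(S/K) + (r+σ²/2)T) / (σ√T) = (ln(124.61/146.18) + (0.0785+0.5981²/2)·1.7431) / 0.789651 = (-0.159650 + 0.448607) / 0.789651 = 0.365931
d₂ = d₁ − σ√T = 0.365931 − 0.789651 = -0.423720
e^{−rT} = e^{−0.0785·1.7431} = 0.872116
N(d₁) = 0.642792,  N(d₂) = 0.335885
Call price V = S·N(d₁) − K·e^{−rT}·N(d₂) = 80.098268 − 42.820599 = 37.277669
Δ = N(d₁) = 0.642792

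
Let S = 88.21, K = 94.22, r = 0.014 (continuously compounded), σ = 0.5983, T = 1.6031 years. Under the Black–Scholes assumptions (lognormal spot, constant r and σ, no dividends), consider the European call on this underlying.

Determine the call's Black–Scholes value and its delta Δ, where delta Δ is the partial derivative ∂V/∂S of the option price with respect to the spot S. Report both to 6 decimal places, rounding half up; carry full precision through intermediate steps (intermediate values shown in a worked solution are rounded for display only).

price = 24.694642
Δ = 0.626040

σ√T = 0.5983·√1.6031 = 0.757529
d₁ = (ln(S/K) + (r+σ²/2)T) / (σ√T) = (ln(88.21/94.22) + (0.014+0.5983²/2)·1.6031) / 0.757529 = (-0.065912 + 0.309369) / 0.757529 = 0.321382
d₂ = d₁ − σ√T = 0.321382 − 0.757529 = -0.436147
e^{−rT} = e^{−0.014·1.6031} = 0.977807
N(d₁) = 0.626040,  N(d₂) = 0.331365
Call price V = S·N(d₁) − K·e^{−rT}·N(d₂) = 55.222957 − 30.528315 = 24.694642
Δ = N(d₁) = 0.626040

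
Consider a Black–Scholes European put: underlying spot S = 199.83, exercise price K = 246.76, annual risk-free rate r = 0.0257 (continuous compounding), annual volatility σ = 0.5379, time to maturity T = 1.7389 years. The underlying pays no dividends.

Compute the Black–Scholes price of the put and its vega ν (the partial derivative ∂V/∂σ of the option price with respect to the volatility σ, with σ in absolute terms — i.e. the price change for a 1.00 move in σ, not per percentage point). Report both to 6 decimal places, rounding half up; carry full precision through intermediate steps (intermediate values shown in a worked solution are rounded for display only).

σ√T = 0.5379·√1.7389 = 0.709315
d₁ = (ln(S/K) + (r+σ²/2)T) / (σ√T) = (ln(199.83/246.76) + (0.0257+0.5379²/2)·1.7389) / 0.709315 = (-0.210949 + 0.296253) / 0.709315 = 0.120263
d₂ = d₁ − σ√T = 0.120263 − 0.709315 = -0.589052
e^{−rT} = e^{−0.0257·1.7389} = 0.956294
N(−d₁) = 0.452138,  N(−d₂) = 0.722087
Put price V = K·e^{−rT}·N(−d₂) − S·N(−d₁) = 170.394523 − 90.350642 = 80.043881
φ(d₁) = (1/√(2π))·e^{−d₁²/2} = 0.396068
ν = S·φ(d₁)·√T = 104.368017

price = 80.043881
ν = 104.368017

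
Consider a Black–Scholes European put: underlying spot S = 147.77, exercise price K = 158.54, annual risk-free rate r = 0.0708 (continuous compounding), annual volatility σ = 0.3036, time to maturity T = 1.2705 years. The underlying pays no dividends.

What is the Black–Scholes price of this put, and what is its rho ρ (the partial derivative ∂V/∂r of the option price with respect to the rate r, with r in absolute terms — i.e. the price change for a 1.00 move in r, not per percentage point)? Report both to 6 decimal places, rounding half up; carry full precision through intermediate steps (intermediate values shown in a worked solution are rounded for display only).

price = 18.478982
ρ = -100.390510

σ√T = 0.3036·√1.2705 = 0.342207
d₁ = (ln(S/K) + (r+σ²/2)T) / (σ√T) = (ln(147.77/158.54) + (0.0708+0.3036²/2)·1.2705) / 0.342207 = (-0.070350 + 0.148504) / 0.342207 = 0.228383
d₂ = d₁ − σ√T = 0.228383 − 0.342207 = -0.113824
e^{−rT} = e^{−0.0708·1.2705} = 0.913976
N(−d₁) = 0.409674,  N(−d₂) = 0.545311
Put price V = K·e^{−rT}·N(−d₂) − S·N(−d₁) = 79.016537 − 60.537555 = 18.478982
ρ = −K·T·e^{−rT}·N(−d₂) = -100.390510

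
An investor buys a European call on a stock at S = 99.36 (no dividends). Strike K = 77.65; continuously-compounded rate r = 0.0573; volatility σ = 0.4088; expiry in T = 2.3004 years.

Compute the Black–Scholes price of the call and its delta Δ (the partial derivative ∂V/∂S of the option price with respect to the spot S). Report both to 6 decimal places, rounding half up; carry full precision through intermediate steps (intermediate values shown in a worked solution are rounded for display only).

σ√T = 0.4088·√2.3004 = 0.620030
d₁ = (ln(S/K) + (r+σ²/2)T) / (σ√T) = (ln(99.36/77.65) + (0.0573+0.4088²/2)·2.3004) / 0.620030 = (0.246538 + 0.324031) / 0.620030 = 0.920229
d₂ = d₁ − σ√T = 0.920229 − 0.620030 = 0.300199
e^{−rT} = e^{−0.0573·2.3004} = 0.876505
N(d₁) = 0.821273,  N(d₂) = 0.617987
Call price V = S·N(d₁) − K·e^{−rT}·N(d₂) = 81.601732 − 42.060601 = 39.541131
Δ = N(d₁) = 0.821273

price = 39.541131
Δ = 0.821273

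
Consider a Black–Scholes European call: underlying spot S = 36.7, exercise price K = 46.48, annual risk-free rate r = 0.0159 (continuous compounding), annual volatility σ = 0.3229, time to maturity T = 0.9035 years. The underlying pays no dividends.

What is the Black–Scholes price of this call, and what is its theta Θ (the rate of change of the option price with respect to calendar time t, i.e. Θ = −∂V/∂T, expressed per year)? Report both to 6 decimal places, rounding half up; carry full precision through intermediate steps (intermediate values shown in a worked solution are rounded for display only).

price = 1.717913
Θ = -2.253348

σ√T = 0.3229·√0.9035 = 0.306925
d₁ = (ln(S/K) + (r+σ²/2)T) / (σ√T) = (ln(36.7/46.48) + (0.0159+0.3229²/2)·0.9035) / 0.306925 = (-0.236245 + 0.061467) / 0.306925 = -0.569450
d₂ = d₁ − σ√T = -0.569450 − 0.306925 = -0.876374
e^{−rT} = e^{−0.0159·0.9035} = 0.985737
N(d₁) = 0.284526,  N(d₂) = 0.190413
Call price V = S·N(d₁) − K·e^{−rT}·N(d₂) = 10.442087 − 8.724174 = 1.717913
φ(d₁) = (1/√(2π))·e^{−d₁²/2} = 0.339231
Θ = −S·φ(d₁)·σ/(2√T) − r·K·e^{−rT}·N(d₂) = −2.114634 − 0.138714 = -2.253348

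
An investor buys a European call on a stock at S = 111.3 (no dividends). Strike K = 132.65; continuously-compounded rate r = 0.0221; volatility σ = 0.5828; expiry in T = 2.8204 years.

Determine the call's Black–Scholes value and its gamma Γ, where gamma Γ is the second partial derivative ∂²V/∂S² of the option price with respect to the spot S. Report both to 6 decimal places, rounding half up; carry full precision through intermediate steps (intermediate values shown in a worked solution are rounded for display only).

σ√T = 0.5828·√2.8204 = 0.978757
d₁ = (ln(S/K) + (r+σ²/2)T) / (σ√T) = (ln(111.3/132.65) + (0.0221+0.5828²/2)·2.8204) / 0.978757 = (-0.175485 + 0.541314) / 0.978757 = 0.373769
d₂ = d₁ − σ√T = 0.373769 − 0.978757 = -0.604988
e^{−rT} = e^{−0.0221·2.8204} = 0.939572
N(d₁) = 0.645712,  N(d₂) = 0.272593
Call price V = S·N(d₁) − K·e^{−rT}·N(d₂) = 71.867720 − 33.974461 = 37.893259
φ(d₁) = (1/√(2π))·e^{−d₁²/2} = 0.372027
Γ = φ(d₁) / (S·σ·√T) = 0.003415

price = 37.893259
Γ = 0.003415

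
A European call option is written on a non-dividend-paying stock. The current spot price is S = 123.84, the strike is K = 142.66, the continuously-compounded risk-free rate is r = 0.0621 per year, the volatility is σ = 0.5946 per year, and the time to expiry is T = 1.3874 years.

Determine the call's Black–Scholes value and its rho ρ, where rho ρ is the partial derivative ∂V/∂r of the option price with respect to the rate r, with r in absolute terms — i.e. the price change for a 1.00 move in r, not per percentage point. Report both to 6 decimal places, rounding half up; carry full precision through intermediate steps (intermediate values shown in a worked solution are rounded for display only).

σ√T = 0.5946·√1.3874 = 0.700367
d₁ = (ln(S/K) + (r+σ²/2)T) / (σ√T) = (ln(123.84/142.66) + (0.0621+0.5946²/2)·1.3874) / 0.700367 = (-0.141474 + 0.331415) / 0.700367 = 0.271202
d₂ = d₁ − σ√T = 0.271202 − 0.700367 = -0.429165
e^{−rT} = e^{−0.0621·1.3874} = 0.917450
N(d₁) = 0.606882,  N(d₂) = 0.333901
Call price V = S·N(d₁) − K·e^{−rT}·N(d₂) = 75.156278 − 43.702149 = 31.454129
ρ = K·T·e^{−rT}·N(d₂) = 60.632361

price = 31.454129
ρ = 60.632361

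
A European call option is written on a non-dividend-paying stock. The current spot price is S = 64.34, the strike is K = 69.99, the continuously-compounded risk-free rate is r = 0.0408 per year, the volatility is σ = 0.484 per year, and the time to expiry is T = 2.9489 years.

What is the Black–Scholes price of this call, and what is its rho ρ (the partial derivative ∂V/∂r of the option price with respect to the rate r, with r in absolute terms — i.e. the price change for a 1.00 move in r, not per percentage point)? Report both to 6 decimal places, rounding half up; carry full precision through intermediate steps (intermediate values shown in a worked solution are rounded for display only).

price = 21.527378
ρ = 64.948411

σ√T = 0.484·√2.9489 = 0.831142
d₁ = (ln(S/K) + (r+σ²/2)T) / (σ√T) = (ln(64.34/69.99) + (0.0408+0.484²/2)·2.9489) / 0.831142 = (-0.084171 + 0.465714) / 0.831142 = 0.459059
d₂ = d₁ − σ√T = 0.459059 − 0.831142 = -0.372084
e^{−rT} = e^{−0.0408·2.9489} = 0.886641
N(d₁) = 0.676904,  N(d₂) = 0.354915
Call price V = S·N(d₁) − K·e^{−rT}·N(d₂) = 43.552001 − 22.024623 = 21.527378
ρ = K·T·e^{−rT}·N(d₂) = 64.948411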